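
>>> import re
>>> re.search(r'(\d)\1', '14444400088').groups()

('4',)

The match spans [1:3] → '44'.
Captured: group 1 = '4'.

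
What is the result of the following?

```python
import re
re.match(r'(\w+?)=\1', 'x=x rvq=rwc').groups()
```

('x',)

The match spans [0:3] → 'x=x'.
Captured: group 1 = 'x'.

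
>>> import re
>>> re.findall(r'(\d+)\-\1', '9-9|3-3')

['9', '3']

The backreference `\1` re-matches whatever the first group consumed, character for character.
Scanning left to right: at [0:3] match '9-9', group 1 = '9'; at [4:7] match '3-3', group 1 = '3'.
`findall` collects group 1 from each match (2 total).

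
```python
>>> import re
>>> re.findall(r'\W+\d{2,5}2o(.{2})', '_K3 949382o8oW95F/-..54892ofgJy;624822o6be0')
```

Pattern: one or more of a non-word character; then 2 to 5 of a digit, then the literal '2o'; then exactly 2 of any character (captured).
`findall` collects group 1 from each match (3 total).

['8o', 'fg', '6b']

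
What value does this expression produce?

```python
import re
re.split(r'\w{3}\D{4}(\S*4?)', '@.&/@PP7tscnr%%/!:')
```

This matches exactly 3 of a word character, then exactly 4 of a non-digit; then zero or more of a non-whitespace character, then optionally the literal '4' (captured).
With a capturing group present, the delimiter's captured portion is kept in the result list.

['@.&/@', 'r%%/!:', '']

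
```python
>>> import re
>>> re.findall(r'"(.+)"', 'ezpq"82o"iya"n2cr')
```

Matches: at [4:13] match '"82o"iya"', group 1 = '82o"iya'.
`findall` collects group 1 from the one match (1 total).

['82o"iya']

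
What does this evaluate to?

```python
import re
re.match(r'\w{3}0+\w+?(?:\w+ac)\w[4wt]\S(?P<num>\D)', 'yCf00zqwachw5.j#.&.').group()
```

'yCf00zqwachw5.'

Pattern: exactly 3 of a word character, then one or more of the literal '0', then one or more of a word character (lazy); then one or more of a word character, then the literal 'ac' (non-capturing group); then a word character, then one of [4wt], then a non-whitespace character; then a non-digit (captured as 'num').
`re.match` only tries the pattern at the start of the string.
The match spans [0:14] → 'yCf00zqwachw5.'.
Captured: group 1 = '.'.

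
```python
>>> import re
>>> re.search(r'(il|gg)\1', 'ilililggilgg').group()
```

'ilil'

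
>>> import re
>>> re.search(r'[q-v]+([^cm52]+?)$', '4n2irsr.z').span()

The pattern matches one or more of a character in [q-v]; then one or more of any character except [cm52] (lazy) (captured); then anchored at the end.
The match spans [4:9] → 'rsr.z'.

(4, 9)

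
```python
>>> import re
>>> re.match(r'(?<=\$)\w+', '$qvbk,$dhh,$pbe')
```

With `match`, the pattern is implicitly anchored at the beginning.
Here the pattern fails at index 0, so the call returns None.

None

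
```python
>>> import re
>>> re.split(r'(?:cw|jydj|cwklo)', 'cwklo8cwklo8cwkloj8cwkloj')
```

['', 'klo8', 'klo8', 'kloj8', 'kloj']

Alternation tries branches left to right and keeps the first one that lets the overall match succeed at that position.
Matches to split on: at [0:2] → 'cw'; at [6:8] → 'cw'; at [12:14] → 'cw'; at [19:21] → 'cw'.
Each match becomes a cut point; 5 segments remain.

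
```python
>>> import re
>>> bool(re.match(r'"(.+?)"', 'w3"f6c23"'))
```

`re.match` only tries the pattern at the start of the string.
Here the string doesn't start with a match, so the call returns None, and `bool(None)` is False.

False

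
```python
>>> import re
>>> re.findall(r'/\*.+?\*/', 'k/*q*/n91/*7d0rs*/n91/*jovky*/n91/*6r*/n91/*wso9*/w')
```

['/*q*/', '/*7d0rs*/', '/*jovky*/', '/*6r*/', '/*wso9*/']

A non-greedy quantifier consumes as few characters as it can — just enough that the remainder of the pattern still matches from where it stops; whatever follows it matches normally.
Matches: at [1:6] → '/*q*/'; at [9:18] → '/*7d0rs*/'; at [21:30] → '/*jovky*/'; at [33:39] → '/*6r*/'; at [42:50] → '/*wso9*/'.
With no groups in the pattern, `findall` gives back each whole match — 5 here.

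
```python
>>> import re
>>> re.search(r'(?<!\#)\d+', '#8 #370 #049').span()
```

The negative lookaround is zero-width — it rules out positions where the adjacent text would match, without consuming anything.
The match spans [5:7] → '70'.

(5, 7)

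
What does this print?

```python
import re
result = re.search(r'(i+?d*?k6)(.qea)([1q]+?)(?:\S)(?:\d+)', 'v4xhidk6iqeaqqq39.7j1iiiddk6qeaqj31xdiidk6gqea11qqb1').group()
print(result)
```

idk6iqeaqqq39

The pattern matches one or more of a literal 'i' (lazy), then zero or more of the literal 'd' (lazy), then the literal 'k6' (captured); then any character, then the literal 'qea' (captured); then one or more of one of [1q] (lazy) (captured); then a non-whitespace character (non-capturing group); then one or more of a digit (non-capturing group).
The match spans [4:17] → 'idk6iqeaqqq39'.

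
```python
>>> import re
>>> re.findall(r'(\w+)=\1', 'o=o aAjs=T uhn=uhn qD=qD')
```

['o', 'uhn', 'qD']

`\1` is not a pattern — it's the concrete string captured by group 1, re-applied verbatim.
`findall` collects group 1 from each match (3 total).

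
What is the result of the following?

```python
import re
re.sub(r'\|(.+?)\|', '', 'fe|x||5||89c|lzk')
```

'felzk'

Matches: at [2:5] → '|x|'; at [5:8] → '|5|'; at [8:13] → '|89c|'.
Each match is replaced by ''.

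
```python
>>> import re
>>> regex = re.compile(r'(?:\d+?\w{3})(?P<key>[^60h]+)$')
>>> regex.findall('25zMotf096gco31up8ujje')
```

['co31up8ujje']

This matches one or more of a digit (lazy), then exactly 3 of a word character (non-capturing group); then one or more of any character except [60h] (captured as 'key'); then anchored at the end.
Lazy quantifiers expand one character at a time until the remainder of the pattern can match.
Scanning left to right: at [7:22] match '096gco31up8ujje', group 1 = 'co31up8ujje'.
One capturing group, so `findall` returns just the captured substring from the one match — 1 in all.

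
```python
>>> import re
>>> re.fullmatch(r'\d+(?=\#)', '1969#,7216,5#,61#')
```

The lookaround is zero-width — it requires the adjacent text to match without consuming it, so the asserted text isn't part of the match.
`re.fullmatch` requires the pattern to consume the entire string.
Here the pattern can't cover the whole string, so the call returns None.

None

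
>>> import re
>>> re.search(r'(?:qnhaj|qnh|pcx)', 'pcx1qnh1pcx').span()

(0, 3)

`search` walks the string left to right and returns the first match it finds.
The match spans [0:3] → 'pcx'.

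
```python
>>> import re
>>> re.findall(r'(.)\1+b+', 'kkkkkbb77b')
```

The backreference `\1` re-matches whatever the first group consumed, character for character.
Because there's exactly one group, `findall` drops the full match and keeps group 1 from each hit.

['k', '7']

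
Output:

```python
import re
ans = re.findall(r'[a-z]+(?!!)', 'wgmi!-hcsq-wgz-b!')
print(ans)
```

`(?!…)`/`(?<!…)` only lets a position through if the neighbouring text does NOT match; no characters are consumed.
Since nothing is captured, `findall` lists the 3 matched substrings directly.

['wgm', 'hcsq', 'wgz']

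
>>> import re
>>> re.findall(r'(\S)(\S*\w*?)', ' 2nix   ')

Multiple groups make `findall` return tuples — one 2-tuple for the one match.

[('2', 'nix')]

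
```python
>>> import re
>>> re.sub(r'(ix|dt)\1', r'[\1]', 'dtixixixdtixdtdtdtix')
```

'dt[ix]ixdtix[dt]dtix'

After group 1 captures some text, `\1` only succeeds where that same text appears again.
The replacement refers to a captured group, so each match is rewritten using its own captured text.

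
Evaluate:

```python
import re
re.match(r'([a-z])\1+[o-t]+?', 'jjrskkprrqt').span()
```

(0, 3)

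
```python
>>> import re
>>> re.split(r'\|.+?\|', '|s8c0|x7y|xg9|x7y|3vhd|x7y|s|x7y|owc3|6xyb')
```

A non-greedy quantifier consumes as few characters as it can — just enough that the remainder of the pattern still matches from where it stops; whatever follows it matches normally.
Matches to split on: at [0:6] → '|s8c0|'; at [9:14] → '|xg9|'; at [17:23] → '|3vhd|'; at [26:29] → '|s|'; at [32:38] → '|owc3|'.
The string is cut at each match, leaving 6 pieces.

['', 'x7y', 'x7y', 'x7y', 'x7y', '6xyb']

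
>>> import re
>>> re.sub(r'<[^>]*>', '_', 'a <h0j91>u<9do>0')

Matches: at [2:9] → '<h0j91>'; at [10:15] → '<9do>'.
Each match is replaced by '_'.

'a _u_0'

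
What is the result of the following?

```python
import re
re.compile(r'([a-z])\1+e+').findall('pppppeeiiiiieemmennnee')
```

['p', 'i', 'm', 'n']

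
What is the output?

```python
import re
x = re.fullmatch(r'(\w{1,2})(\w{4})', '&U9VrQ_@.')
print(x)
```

None

For `fullmatch`, every character of the input must be accounted for by the pattern.
Here the string isn't matched end-to-end, so the call returns None.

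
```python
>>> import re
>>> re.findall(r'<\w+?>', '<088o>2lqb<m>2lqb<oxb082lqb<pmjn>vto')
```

['<088o>', '<m>', '<pmjn>']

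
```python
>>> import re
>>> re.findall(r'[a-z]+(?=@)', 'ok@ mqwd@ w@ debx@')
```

The positive lookaround only admits positions where the adjacent text matches; those characters stay outside the span.
No capturing groups, so `findall` returns the 4 full match strings.

['ok', 'mqwd', 'w', 'debx']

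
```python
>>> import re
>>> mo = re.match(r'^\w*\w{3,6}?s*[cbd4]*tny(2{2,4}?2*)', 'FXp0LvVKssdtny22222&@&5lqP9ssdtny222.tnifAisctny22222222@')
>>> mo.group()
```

With `match`, the pattern is implicitly anchored at the beginning.
The match spans [0:19] → 'FXp0LvVKssdtny22222'.

'FXp0LvVKssdtny22222'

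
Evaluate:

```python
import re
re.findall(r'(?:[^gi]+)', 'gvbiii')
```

['vb']

Pattern: one or more of any character except [gi] (non-capturing group).
Walking the string: at [1:3] → 'vb'.
Since nothing is captured, `findall` lists the 1 matched substring directly.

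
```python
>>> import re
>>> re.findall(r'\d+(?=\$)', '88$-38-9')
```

['88']

The lookaround is zero-width — it requires the adjacent text to match without consuming it, so the asserted text isn't part of the match.
Matches: at [0:2] → '88'.
`findall` yields the raw match text (1 of them) because the pattern has no groups.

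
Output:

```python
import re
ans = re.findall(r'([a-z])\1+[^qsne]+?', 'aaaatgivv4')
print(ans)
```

['a', 'v']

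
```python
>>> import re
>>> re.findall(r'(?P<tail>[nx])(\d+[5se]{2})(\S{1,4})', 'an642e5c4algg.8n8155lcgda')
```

[('n', '642e5', 'c4al'), ('n', '8155', 'lcgd')]

This matches one of [nx] (captured as 'tail'); then one or more of a digit, then exactly 2 of one of [5se] (captured); then 1 to 4 of a non-whitespace character (captured).
Scanning left to right: at [1:11] match 'n642e5c4al', groups = ('n', '642e5', 'c4al'); at [15:24] match 'n8155lcgd', groups = ('n', '8155', 'lcgd').
Multiple groups make `findall` return tuples — one 3-tuple for each match.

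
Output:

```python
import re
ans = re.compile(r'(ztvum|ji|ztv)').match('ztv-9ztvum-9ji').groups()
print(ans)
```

('ztv',)

The match spans [0:3] → 'ztv'.
Captured: group 1 = 'ztv'.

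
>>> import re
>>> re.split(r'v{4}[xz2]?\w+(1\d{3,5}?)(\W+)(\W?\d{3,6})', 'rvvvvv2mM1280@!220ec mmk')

`re.split` interleaves the captured-group text with the surrounding fragments.

['r', '1280', '@!', '220', 'ec mmk']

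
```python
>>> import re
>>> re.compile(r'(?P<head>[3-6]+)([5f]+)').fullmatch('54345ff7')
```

Pattern: one or more of a character in [3-6] (captured as 'head'); then one or more of one of [5f] (captured).
`re.fullmatch` requires the pattern to consume the entire string.
Here there's no way to consume every character, so the call returns None.

None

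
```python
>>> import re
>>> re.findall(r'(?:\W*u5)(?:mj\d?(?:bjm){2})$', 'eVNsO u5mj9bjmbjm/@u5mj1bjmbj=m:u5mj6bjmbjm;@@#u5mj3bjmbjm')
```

[';@@#u5mj3bjmbjm']

The pattern matches zero or more of a non-word character, then the literal 'u5' (non-capturing group); then the literal 'mj', then optionally a digit, then the literal 'bjm' repeated 2 times (non-capturing group); then anchored at the end.
Walking the string: at [43:58] → ';@@#u5mj3bjmbjm'.
`findall` yields the raw match text (1 of them) because the pattern has no groups.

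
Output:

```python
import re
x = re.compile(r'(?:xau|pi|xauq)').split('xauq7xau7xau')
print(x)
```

['', 'q7', '7', '']

Alternation isn't longest-match — the leftmost alternative that fits at this position is chosen.
Matches to split on: at [0:3] → 'xau'; at [5:8] → 'xau'; at [9:12] → 'xau'.
Each match becomes a cut point; 4 segments remain.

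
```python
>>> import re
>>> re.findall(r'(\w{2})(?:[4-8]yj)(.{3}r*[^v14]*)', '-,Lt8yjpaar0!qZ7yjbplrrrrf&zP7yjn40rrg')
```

[('Lt', 'paar0!qZ7yjbplrrrrf&zP7yjn')]

Pattern: exactly 2 of a word character (captured); then a character in [4-8], then the literal 'yj' (non-capturing group); then exactly 3 of any character, then zero or more of a literal 'r', then zero or more of any character except [v14] (captured).
Scanning left to right: at [2:33] match 'Lt8yjpaar0!qZ7yjbplrrrrf&zP7yjn', groups = ('Lt', 'paar0!qZ7yjbplrrrrf&zP7yjn').
2 groups means the one result is a tuple of 2 captured strings — 1 here.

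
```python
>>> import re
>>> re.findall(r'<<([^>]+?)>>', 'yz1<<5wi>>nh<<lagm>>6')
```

Walking the string: at [3:10] match '<<5wi>>', group 1 = '5wi'; at [12:20] match '<<lagm>>', group 1 = 'lagm'.
With a single group, `findall` returns only what that group captured — 2 items.

['5wi', 'lagm']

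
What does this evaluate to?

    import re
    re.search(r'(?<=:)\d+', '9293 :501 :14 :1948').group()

'501'

Lookahead/lookbehind check context without consuming it, so the matched span excludes the asserted characters.
`re.search` tries every starting position until one works.
The match spans [6:9] → '501'.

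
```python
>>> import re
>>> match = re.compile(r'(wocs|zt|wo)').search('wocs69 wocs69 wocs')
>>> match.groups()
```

The match spans [0:4] → 'wocs'.
Captured: group 1 = 'wocs'.

('wocs',)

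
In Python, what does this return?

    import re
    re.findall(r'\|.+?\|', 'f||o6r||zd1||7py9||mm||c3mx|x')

['||o6r|', '|zd1|', '|7py9|', '|mm|', '|c3mx|']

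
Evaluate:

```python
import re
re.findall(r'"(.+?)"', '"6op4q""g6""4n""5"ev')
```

With the lazy modifier that quantifier settles for the fewest repetitions that let the rest of the pattern succeed (the atoms after it are unaffected and can still be greedy).
Because there's exactly one group, `findall` drops the full match and keeps group 1 from each hit.

['6op4q', 'g6', '4n', '5']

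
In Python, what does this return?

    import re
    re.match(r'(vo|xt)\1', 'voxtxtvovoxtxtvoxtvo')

None

`\1` is not a pattern — it's the concrete string captured by group 1, re-applied verbatim.
With `match`, the pattern is implicitly anchored at the beginning.
Here position 0 doesn't satisfy it, so the call returns None.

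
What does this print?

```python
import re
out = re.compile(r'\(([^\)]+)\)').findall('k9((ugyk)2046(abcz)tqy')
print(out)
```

Because there's exactly one group, `findall` drops the full match and keeps group 1 from each hit.

['(ugyk', 'abcz']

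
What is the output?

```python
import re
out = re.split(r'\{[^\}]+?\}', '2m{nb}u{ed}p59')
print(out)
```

['2m', 'u', 'p59']

The string is cut at each match, leaving 3 pieces.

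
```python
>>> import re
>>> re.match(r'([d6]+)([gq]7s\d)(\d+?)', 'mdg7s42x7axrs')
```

None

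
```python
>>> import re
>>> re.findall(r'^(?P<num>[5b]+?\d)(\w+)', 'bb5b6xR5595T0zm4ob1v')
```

[('bb5', 'b6xR5595T0zm4ob1v')]

With the lazy modifier that quantifier settles for the fewest repetitions that let the rest of the pattern succeed (the atoms after it are unaffected and can still be greedy).
Multiple groups make `findall` return tuples — one 2-tuple for the one match.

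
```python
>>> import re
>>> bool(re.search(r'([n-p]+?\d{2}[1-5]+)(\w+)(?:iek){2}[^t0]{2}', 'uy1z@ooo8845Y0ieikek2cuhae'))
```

Here the pattern never matches, so the call returns None, and `bool(None)` is False.

False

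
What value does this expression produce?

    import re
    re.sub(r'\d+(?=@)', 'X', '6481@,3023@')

'X@,X@'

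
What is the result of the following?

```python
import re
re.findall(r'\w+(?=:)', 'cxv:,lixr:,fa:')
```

Because the assertion is zero-width, the text it checks is not consumed and won't appear in the result.
`findall` yields the raw match text (3 of them) because the pattern has no groups.

['cxv', 'lixr', 'fa']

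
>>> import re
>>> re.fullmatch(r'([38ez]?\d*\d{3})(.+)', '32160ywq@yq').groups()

The pattern matches optionally one of [38ez], then zero or more of a digit, then exactly 3 of a digit (captured); then one or more of any character (captured).
`fullmatch` succeeds only if the pattern covers the string from start to end.
The match spans [0:11] → '32160ywq@yq'.
Captured: group 1 = '32160', group 2 = 'ywq@yq'.

('32160', 'ywq@yq')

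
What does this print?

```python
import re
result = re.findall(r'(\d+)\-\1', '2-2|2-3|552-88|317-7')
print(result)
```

['2', '7']

`\1` is not a pattern — it's the concrete string captured by group 1, re-applied verbatim.
Because there's exactly one group, `findall` drops the full match and keeps group 1 from each hit.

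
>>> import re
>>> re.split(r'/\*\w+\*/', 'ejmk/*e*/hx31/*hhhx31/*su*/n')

['ejmk', 'hx31/*hhhx31', 'n']

Matches to split on: at [4:9] → '/*e*/'; at [21:27] → '/*su*/'.
Splitting on the pattern gives 3 pieces.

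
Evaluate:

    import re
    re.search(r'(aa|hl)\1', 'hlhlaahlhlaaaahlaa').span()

`\1` is not a pattern — it's the concrete string captured by group 1, re-applied verbatim.
Unlike `match`, `search` isn't anchored — it looks for the pattern anywhere in the string.
The match spans [0:4] → 'hlhl'.
Captured: group 1 = 'hl'.

(0, 4)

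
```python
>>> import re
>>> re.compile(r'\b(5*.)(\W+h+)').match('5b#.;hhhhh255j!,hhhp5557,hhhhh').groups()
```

('5b', '#.;hhhhh')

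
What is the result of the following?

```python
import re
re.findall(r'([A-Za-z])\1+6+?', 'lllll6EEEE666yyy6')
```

`\1` is not a pattern — it's the concrete string captured by group 1, re-applied verbatim.
Matches: at [0:6] match 'lllll6', group 1 = 'l'; at [6:11] match 'EEEE6', group 1 = 'E'; at [13:17] match 'yyy6', group 1 = 'y'.
Because there's exactly one group, `findall` drops the full match and keeps group 1 from each hit.

['l', 'E', 'y']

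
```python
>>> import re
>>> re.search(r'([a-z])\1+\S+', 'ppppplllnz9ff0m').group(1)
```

'p'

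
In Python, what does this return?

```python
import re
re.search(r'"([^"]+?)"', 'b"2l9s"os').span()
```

`re.search` tries every starting position until one works.
The match spans [1:7] → '"2l9s"'.
Captured: group 1 = '2l9s'.

(1, 7)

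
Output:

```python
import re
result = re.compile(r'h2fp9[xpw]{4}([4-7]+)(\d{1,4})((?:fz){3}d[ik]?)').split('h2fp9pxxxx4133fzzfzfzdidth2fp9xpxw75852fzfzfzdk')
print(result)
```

The pattern matches the literal 'h2f', then the literal 'p9', then exactly 4 of one of [xpw]; then one or more of a character in [4-7] (captured); then 1 to 4 of a digit (captured); then the literal 'fz' repeated 3 times, then the literal 'd', then optionally one of [ik] (captured).
The group in the pattern means `split` returns the separators' captures alongside the pieces.

['h2fp9pxxxx4133fzzfzfzdidt', '75', '852', 'fzfzfzdk', '']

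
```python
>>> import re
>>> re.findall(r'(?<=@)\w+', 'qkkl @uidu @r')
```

['uidu', 'r']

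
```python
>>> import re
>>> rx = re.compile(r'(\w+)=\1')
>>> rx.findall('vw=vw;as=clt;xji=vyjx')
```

`\1` is not a pattern — it's the concrete string captured by group 1, re-applied verbatim.
Walking the string: at [0:5] match 'vw=vw', group 1 = 'vw'.
Because there's exactly one group, `findall` drops the full match and keeps group 1 from the one hit.

['vw']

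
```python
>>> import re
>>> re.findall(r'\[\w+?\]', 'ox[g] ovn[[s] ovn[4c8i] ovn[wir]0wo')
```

['[g]', '[s]', '[4c8i]', '[wir]']

Scanning left to right: at [2:5] → '[g]'; at [10:13] → '[s]'; at [17:23] → '[4c8i]'; at [27:32] → '[wir]'.
No capturing groups, so `findall` returns the 4 full match strings.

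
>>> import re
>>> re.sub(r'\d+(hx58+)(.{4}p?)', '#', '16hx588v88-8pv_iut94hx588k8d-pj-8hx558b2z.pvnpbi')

'#8pv_iut#j-8hx558b2z.pvnpbi'

This matches one or more of a digit; then the literal 'hx5', then one or more of the literal '8' (captured); then exactly 4 of any character, then optionally a literal 'p' (captured).
Matches: at [0:11] → '16hx588v88-'; at [18:30] → '94hx588k8d-p'.
Each match is replaced by '#'.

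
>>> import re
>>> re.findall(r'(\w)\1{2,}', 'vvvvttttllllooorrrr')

`\1` is not a pattern — it's the concrete string captured by group 1, re-applied verbatim.
One capturing group, so `findall` returns just the captured substring from each match — 5 in all.

['v', 't', 'l', 'o', 'r']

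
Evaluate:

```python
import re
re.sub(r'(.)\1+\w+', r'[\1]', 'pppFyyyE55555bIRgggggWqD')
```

'[p]'

`\1` is not a pattern — it's the concrete string captured by group 1, re-applied verbatim.
Each match is replaced using the text its own group 1 captured.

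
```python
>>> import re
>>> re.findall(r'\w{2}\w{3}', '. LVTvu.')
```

['LVTvu']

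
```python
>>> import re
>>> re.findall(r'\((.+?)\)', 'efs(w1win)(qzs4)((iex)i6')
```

['w1win', 'qzs4', '(iex']

`findall` collects group 1 from each match (3 total).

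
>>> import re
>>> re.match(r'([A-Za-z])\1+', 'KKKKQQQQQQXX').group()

'KKKK'

`re.match` won't scan ahead — the pattern has to work from the very first character.
The match spans [0:4] → 'KKKK'.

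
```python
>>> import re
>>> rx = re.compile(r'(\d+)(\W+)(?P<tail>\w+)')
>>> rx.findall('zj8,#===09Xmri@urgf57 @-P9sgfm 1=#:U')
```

This matches one or more of a digit (captured); then one or more of a non-word character (captured); then one or more of a word character (captured as 'tail').
Scanning left to right: at [2:14] match '8,#===09Xmri', groups = ('8', ',#===', '09Xmri'); at [19:30] match '57 @-P9sgfm', groups = ('57', ' @-', 'P9sgfm'); at [31:36] match '1=#:U', groups = ('1', '=#:', 'U').
3 groups means each result is a tuple of 3 captured strings — 3 here.

[('8', ',#===', '09Xmri'), ('57', ' @-', 'P9sgfm'), ('1', '=#:', 'U')]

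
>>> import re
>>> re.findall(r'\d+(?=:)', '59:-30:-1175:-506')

['59', '30', '1175']

The `(?=…)`/`(?<=…)` assertion just peeks at neighbouring text; it doesn't advance the match position.
With no groups in the pattern, `findall` gives back each whole match — 3 here.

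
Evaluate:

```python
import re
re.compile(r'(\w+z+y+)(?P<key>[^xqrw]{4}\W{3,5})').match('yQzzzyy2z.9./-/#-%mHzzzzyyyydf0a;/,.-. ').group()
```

'yQzzzyy2z.9./-/#'

With `match`, the pattern is implicitly anchored at the beginning.
The match spans [0:16] → 'yQzzzyy2z.9./-/#'.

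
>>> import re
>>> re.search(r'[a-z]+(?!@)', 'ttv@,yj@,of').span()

(0, 2)

`(?!…)`/`(?<!…)` only lets a position through if the neighbouring text does NOT match; no characters are consumed.
`re.search` tries every starting position until one works.
The match spans [0:2] → 'tt'.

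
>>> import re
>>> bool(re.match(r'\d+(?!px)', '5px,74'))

False

`re.match` won't scan ahead — the pattern has to work from the very first character.
Here the string doesn't start with a match, so the call returns None, and `bool(None)` is False.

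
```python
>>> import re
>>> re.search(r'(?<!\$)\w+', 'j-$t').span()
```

(0, 1)

Because the assertion is negative and zero-width, positions next to the forbidden text are skipped.
Unlike `match`, `search` isn't anchored — it looks for the pattern anywhere in the string.
The match spans [0:1] → 'j'.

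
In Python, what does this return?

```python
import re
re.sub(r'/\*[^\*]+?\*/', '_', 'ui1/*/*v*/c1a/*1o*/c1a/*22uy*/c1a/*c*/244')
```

Matches: at [5:10] → '/*v*/'; at [13:19] → '/*1o*/'; at [22:30] → '/*22uy*/'; at [33:38] → '/*c*/'.
Every occurrence is swapped for '_'.

'ui1/*_c1a_c1a_c1a_244'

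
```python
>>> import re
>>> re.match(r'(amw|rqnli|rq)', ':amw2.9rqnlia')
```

None

With `match`, the pattern is implicitly anchored at the beginning.
Here the string doesn't start with a match, so the call returns None.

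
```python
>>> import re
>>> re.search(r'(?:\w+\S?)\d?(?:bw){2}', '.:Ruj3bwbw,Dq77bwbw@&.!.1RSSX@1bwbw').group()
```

The pattern matches one or more of a word character, then optionally a non-whitespace character (non-capturing group); then optionally a digit, then the literal 'bw' repeated 2 times.
`re.search` scans for the first position where the pattern succeeds.
The match spans [2:10] → 'Ruj3bwbw'.

'Ruj3bwbw'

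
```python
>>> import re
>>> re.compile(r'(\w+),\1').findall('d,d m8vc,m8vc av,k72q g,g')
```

['d', 'm8vc', 'g']

`\1` has to match the exact text group 1 already captured.
Walking the string: at [0:3] match 'd,d', group 1 = 'd'; at [4:13] match 'm8vc,m8vc', group 1 = 'm8vc'; at [22:25] match 'g,g', group 1 = 'g'.
One capturing group, so `findall` returns just the captured substring from each match — 3 in all.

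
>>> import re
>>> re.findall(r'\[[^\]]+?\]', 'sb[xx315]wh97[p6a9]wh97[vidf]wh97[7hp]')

['[xx315]', '[p6a9]', '[vidf]', '[7hp]']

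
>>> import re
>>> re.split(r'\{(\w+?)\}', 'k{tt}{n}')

['k', 'tt', '', 'n', '']

The group in the pattern means `split` returns the separators' captures alongside the pieces.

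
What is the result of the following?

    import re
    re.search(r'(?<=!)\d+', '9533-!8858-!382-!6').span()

Lookahead/lookbehind check context without consuming it, so the matched span excludes the asserted characters.
The match spans [6:10] → '8858'.

(6, 10)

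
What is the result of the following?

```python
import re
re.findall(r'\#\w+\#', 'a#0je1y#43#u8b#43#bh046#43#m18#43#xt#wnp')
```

['#0je1y#', '#u8b#', '#bh046#', '#m18#', '#xt#']

With no groups in the pattern, `findall` gives back each whole match — 5 here.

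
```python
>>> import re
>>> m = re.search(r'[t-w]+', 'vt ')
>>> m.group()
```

'vt'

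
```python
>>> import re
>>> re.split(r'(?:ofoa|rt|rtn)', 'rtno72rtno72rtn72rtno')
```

Alternation tries branches left to right and keeps the first one that lets the overall match succeed at that position.
The string is cut at each match, leaving 5 pieces.

['', 'no72', 'no72', 'n72', 'no']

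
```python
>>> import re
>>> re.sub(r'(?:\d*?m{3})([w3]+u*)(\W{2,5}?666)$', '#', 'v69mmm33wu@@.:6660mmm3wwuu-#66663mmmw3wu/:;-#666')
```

'v69mmm33wu@@.:6660mmm3wwuu-##'

Pattern: zero or more of a digit (lazy), then exactly 3 of the literal 'm' (non-capturing group); then one or more of one of [w3], then zero or more of the literal 'u' (captured); then 2 to 5 of a non-word character (lazy), then the literal '666' (captured); then anchored at the end.
Matches: at [28:48] → '66663mmmw3wu/:;-#666'.
`sub` substitutes '#' at each match site.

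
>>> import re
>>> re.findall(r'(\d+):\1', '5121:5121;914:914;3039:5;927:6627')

['5121', '914']

`\1` is not a pattern — it's the concrete string captured by group 1, re-applied verbatim.
Because there's exactly one group, `findall` drops the full match and keeps group 1 from each hit.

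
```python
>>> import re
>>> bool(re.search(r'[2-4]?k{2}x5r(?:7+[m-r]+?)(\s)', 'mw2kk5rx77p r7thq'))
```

False

The pattern matches optionally a character in [2-4], then exactly 2 of a literal 'k', then the literal 'x5r'; then one or more of the literal '7', then one or more of a character in [m-r] (lazy) (non-capturing group); then whitespace (captured).
Unlike `match`, `search` isn't anchored — it looks for the pattern anywhere in the string.
Here nothing in the string fits, so the call returns None, and `bool(None)` is False.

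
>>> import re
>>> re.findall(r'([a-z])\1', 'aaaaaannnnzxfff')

['a', 'a', 'a', 'n', 'n', 'f']

`\1` has to match the exact text group 1 already captured.
Because there's exactly one group, `findall` drops the full match and keeps group 1 from each hit.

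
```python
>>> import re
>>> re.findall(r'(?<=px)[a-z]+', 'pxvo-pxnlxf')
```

The positive lookaround only admits positions where the adjacent text matches; those characters stay outside the span.
Walking the string: at [2:4] → 'vo'; at [7:11] → 'nlxf'.
With no groups in the pattern, `findall` gives back each whole match — 2 here.

['vo', 'nlxf']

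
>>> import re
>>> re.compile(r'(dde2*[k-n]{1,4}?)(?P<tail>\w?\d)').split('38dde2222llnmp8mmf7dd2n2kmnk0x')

The pattern matches the literal 'dde', then zero or more of the literal '2', then 1 to 4 of a character in [k-n] (lazy) (captured); then optionally a word character, then a digit (captured as 'tail').
Matches to split on: at [2:15] → 'dde2222llnmp8'.
With a capturing group present, the delimiter's captured portion is kept in the result list.

['38', 'dde2222llnm', 'p8', 'mmf7dd2n2kmnk0x']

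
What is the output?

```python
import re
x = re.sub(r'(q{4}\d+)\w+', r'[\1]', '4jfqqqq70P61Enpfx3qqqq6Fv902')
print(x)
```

4jf[qqqq70]

Pattern: exactly 4 of the literal 'q', then one or more of a digit (captured); then one or more of a word character.
Matches: at [3:28] → 'qqqq70P61Enpfx3qqqq6Fv902'.
The replacement refers to a captured group, so each match is rewritten using its own captured text.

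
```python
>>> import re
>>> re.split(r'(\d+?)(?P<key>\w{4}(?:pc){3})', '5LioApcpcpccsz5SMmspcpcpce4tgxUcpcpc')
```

['', '5', 'LioApcpcpc', 'csz', '5', 'SMmspcpcpc', 'e4tgxUcpcpc']

Pattern: one or more of a digit (lazy) (captured); then exactly 4 of a word character, then the literal 'pc' repeated 3 times (captured as 'key').
Matches to split on: at [0:11] → '5LioApcpcpc'; at [14:25] → '5SMmspcpcpc'.
With a capturing group present, the delimiter's captured portion is kept in the result list.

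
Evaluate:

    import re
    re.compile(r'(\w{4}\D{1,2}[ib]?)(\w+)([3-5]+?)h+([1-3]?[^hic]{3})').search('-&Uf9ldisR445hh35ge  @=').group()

Pattern: exactly 4 of a word character, then 1 to 2 of a non-digit, then optionally one of [ib] (captured); then one or more of a word character (captured); then one or more of a character in [3-5] (lazy) (captured); then one or more of a literal 'h'; then optionally a character in [1-3], then exactly 3 of any character except [hic] (captured).
Unlike `match`, `search` isn't anchored — it looks for the pattern anywhere in the string.
The match spans [2:19] → 'Uf9ldisR445hh35ge'.
Captured: group 1 = 'Uf9ldi', group 2 = 'sR44', group 3 = '5', group 4 = '35ge'.

'Uf9ldisR445hh35ge'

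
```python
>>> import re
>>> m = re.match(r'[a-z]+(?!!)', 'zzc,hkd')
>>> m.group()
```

'zzc'

Because the assertion is negative and zero-width, positions next to the forbidden text are skipped.
`match` is anchored at position 0; if the pattern doesn't fit there, it returns None.
The match spans [0:3] → 'zzc'.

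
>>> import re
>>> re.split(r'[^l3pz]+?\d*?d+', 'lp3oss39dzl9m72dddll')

Pattern: one or more of any character except [l3pz] (lazy); then zero or more of a digit (lazy), then one or more of the literal 'd'.
`split` removes every match and returns the 3 fragments in between.

['lp3', 'zl', 'll']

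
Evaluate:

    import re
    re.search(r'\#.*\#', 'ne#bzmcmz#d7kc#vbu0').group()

'#bzmcmz#d7kc#'

The match spans [2:15] → '#bzmcmz#d7kc#'.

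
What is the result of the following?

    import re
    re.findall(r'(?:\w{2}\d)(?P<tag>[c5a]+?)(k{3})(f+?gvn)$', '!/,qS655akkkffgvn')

[('55a', 'kkk', 'ffgvn')]

The pattern matches exactly 2 of a word character, then a digit (non-capturing group); then one or more of one of [c5a] (lazy) (captured as 'tag'); then exactly 3 of a literal 'k' (captured); then one or more of a literal 'f' (lazy), then the literal 'gvn' (captured); then anchored at the end.
Matches: at [3:17] match 'qS655akkkffgvn', groups = ('55a', 'kkk', 'ffgvn').
With 3 capturing groups, `findall` returns a 3-tuple per match.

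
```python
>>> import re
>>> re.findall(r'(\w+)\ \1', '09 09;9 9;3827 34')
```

['09', '9']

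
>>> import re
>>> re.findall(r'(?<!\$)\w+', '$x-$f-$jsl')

['sl']

The negative lookahead/lookbehind blocks any match where the forbidden context is present.
No capturing groups, so `findall` returns the 1 full match string.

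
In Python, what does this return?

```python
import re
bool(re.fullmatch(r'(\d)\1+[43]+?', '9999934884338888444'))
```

False

For `fullmatch`, every character of the input must be accounted for by the pattern.
Here there's no way to consume every character, so the call returns None, and `bool(None)` is False.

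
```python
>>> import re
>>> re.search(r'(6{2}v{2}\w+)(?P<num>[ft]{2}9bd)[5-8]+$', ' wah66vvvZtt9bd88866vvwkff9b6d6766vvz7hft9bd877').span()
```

(4, 47)

The match spans [4:47] → '66vvvZtt9bd88866vvwkff9b6d6766vvz7hft9bd877'.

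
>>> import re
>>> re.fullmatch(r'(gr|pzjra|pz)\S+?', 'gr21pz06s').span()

`fullmatch` succeeds only if the pattern covers the string from start to end.
The match spans [0:9] → 'gr21pz06s'.
Captured: group 1 = 'gr'.

(0, 9)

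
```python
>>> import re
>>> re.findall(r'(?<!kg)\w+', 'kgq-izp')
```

`(?!…)`/`(?<!…)` only lets a position through if the neighbouring text does NOT match; no characters are consumed.
With no groups in the pattern, `findall` gives back each whole match — 2 here.

['kgq', 'izp']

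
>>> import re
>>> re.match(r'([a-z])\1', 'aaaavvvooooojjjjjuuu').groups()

('a',)

The match spans [0:2] → 'aa'.
Captured: group 1 = 'a'.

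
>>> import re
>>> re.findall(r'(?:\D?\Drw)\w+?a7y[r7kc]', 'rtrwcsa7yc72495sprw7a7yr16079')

['rtrwcsa7yc', 'sprw7a7yr']

Pattern: optionally a non-digit, then a non-digit, then the literal 'rw' (non-capturing group); then one or more of a word character (lazy), then the literal 'a7y', then one of [r7kc].
With no groups in the pattern, `findall` gives back each whole match — 2 here.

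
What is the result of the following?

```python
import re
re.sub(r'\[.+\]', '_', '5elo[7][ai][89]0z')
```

'5elo_0z'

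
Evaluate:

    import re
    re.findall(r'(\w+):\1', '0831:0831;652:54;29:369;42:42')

`\1` has to match the exact text group 1 already captured.
`findall` collects group 1 from each match (2 total).

['0831', '42']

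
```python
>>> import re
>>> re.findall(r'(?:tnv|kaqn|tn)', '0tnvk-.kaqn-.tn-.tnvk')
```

['tnv', 'kaqn', 'tn', 'tnv']

Branches in `(...|...)` are attempted left-to-right; the first branch that allows the whole pattern to succeed is taken.
Scanning left to right: at [1:4] → 'tnv'; at [7:11] → 'kaqn'; at [13:15] → 'tn'; at [17:20] → 'tnv'.
With no groups in the pattern, `findall` gives back each whole match — 4 here.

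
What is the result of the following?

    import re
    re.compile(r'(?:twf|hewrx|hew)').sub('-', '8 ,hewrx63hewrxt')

'8 ,-63-t'

Alternation isn't longest-match — the leftmost alternative that fits at this position is chosen.
Matches: at [3:8] → 'hewrx'; at [10:15] → 'hewrx'.
Every occurrence is swapped for '-'.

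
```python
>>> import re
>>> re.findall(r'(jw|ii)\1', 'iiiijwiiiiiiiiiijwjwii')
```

['ii', 'ii', 'ii', 'jw']

`\1` has to match the exact text group 1 already captured.
`findall` collects group 1 from each match (4 total).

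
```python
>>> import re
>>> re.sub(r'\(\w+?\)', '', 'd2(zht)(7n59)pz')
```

'd2pz'

Each match is replaced by ''.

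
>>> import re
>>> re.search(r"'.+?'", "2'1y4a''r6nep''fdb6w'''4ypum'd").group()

A non-greedy quantifier consumes as few characters as it can — just enough that the remainder of the pattern still matches from where it stops; whatever follows it matches normally.
`re.search` tries every starting position until one works.
The match spans [1:7] → "'1y4a'".

"'1y4a'"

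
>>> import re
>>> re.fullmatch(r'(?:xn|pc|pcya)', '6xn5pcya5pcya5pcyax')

None

`re.fullmatch` is like wrapping the pattern in `^…$` (in single-line mode).
Here there's no way to consume every character, so the call returns None.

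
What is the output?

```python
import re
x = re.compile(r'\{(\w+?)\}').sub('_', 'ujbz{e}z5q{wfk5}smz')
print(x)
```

`sub` substitutes '_' at each match site.

ujbz_z5q_smz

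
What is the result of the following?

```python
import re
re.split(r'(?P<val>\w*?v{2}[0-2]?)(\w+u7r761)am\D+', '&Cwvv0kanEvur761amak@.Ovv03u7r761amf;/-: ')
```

['&Cwvv0kanEvur761amak@.', 'Ovv0', '3u7r761', '']

Pattern: zero or more of a word character (lazy), then exactly 2 of a literal 'v', then optionally a character in [0-2] (captured as 'val'); then one or more of a word character, then the literal 'u7r', then the literal '761' (captured); then the literal 'am', then one or more of a non-digit.
Matches to split on: at [22:41] → 'Ovv03u7r761amf;/-: '.
The group in the pattern means `split` returns the separators' captures alongside the pieces.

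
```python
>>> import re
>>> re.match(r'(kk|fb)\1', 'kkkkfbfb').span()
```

(0, 4)

After group 1 captures some text, `\1` only succeeds where that same text appears again.
`match` is anchored at position 0; if the pattern doesn't fit there, it returns None.
The match spans [0:4] → 'kkkk'.
Captured: group 1 = 'kk'.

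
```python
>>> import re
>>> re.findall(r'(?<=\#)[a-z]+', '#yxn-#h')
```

['yxn', 'h']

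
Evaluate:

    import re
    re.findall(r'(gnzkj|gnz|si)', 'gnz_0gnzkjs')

Alternation isn't longest-match — the leftmost alternative that fits at this position is chosen.
One capturing group, so `findall` returns just the captured substring from each match — 2 in all.

['gnz', 'gnzkj']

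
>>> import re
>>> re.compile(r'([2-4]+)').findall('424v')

['424']

With a single group, `findall` returns only what that group captured — 1 item.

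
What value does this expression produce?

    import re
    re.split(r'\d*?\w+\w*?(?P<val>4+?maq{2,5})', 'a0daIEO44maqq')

This matches zero or more of a digit (lazy), then one or more of a word character, then zero or more of a word character (lazy); then one or more of the literal '4' (lazy), then the literal 'ma', then 2 to 5 of the literal 'q' (captured as 'val').
Matches to split on: at [0:13] → 'a0daIEO44maqq'.
The group in the pattern means `split` returns the separators' captures alongside the pieces.

['', '4maqq', '']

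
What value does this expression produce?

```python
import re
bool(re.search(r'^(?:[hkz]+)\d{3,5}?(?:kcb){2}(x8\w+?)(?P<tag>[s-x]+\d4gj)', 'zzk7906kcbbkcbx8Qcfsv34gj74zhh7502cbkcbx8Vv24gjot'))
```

False

The pattern matches anchored at the start of the string; then one or more of one of [hkz] (non-capturing group); then 3 to 5 of a digit (lazy), then the literal 'kcb' repeated 2 times; then the literal 'x8', then one or more of a word character (lazy) (captured); then one or more of a character in [s-x], then a digit, then the literal '4gj' (captured as 'tag').
Unlike `match`, `search` isn't anchored — it looks for the pattern anywhere in the string.
Here no position works, so the call returns None, and `bool(None)` is False.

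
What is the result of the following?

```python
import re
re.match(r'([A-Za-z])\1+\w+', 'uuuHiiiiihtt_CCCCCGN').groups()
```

The match spans [0:20] → 'uuuHiiiiihtt_CCCCCGN'.
Captured: group 1 = 'u'.

('u',)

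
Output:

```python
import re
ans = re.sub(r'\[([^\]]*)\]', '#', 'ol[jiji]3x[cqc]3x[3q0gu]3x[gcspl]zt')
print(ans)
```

ol#3x#3x#3x#zt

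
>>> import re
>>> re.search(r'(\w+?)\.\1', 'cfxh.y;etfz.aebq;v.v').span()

(17, 20)

`\1` is not a pattern — it's the concrete string captured by group 1, re-applied verbatim.
`re.search` tries every starting position until one works.
The match spans [17:20] → 'v.v'.
Captured: group 1 = 'v'.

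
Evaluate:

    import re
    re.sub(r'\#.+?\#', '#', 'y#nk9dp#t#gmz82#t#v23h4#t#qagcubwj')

'y#t#t#t#qagcubwj'

Lazy quantifiers expand one character at a time until the remainder of the pattern can match.
Every occurrence is swapped for '#'.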